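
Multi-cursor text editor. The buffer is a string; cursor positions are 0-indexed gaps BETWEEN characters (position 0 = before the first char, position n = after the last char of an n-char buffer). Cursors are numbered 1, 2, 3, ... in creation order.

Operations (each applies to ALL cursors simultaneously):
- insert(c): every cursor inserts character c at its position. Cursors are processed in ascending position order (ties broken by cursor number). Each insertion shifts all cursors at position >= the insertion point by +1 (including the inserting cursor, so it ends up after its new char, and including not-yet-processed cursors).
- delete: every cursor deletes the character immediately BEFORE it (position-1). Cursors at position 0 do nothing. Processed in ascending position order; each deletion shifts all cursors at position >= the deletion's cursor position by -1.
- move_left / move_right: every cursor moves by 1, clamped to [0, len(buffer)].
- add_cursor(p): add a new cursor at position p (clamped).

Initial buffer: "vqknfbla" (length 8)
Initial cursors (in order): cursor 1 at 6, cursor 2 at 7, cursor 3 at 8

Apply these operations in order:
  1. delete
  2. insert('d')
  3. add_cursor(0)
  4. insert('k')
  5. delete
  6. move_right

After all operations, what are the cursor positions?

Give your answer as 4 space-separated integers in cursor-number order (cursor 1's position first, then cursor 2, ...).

After op 1 (delete): buffer="vqknf" (len 5), cursors c1@5 c2@5 c3@5, authorship .....
After op 2 (insert('d')): buffer="vqknfddd" (len 8), cursors c1@8 c2@8 c3@8, authorship .....123
After op 3 (add_cursor(0)): buffer="vqknfddd" (len 8), cursors c4@0 c1@8 c2@8 c3@8, authorship .....123
After op 4 (insert('k')): buffer="kvqknfdddkkk" (len 12), cursors c4@1 c1@12 c2@12 c3@12, authorship 4.....123123
After op 5 (delete): buffer="vqknfddd" (len 8), cursors c4@0 c1@8 c2@8 c3@8, authorship .....123
After op 6 (move_right): buffer="vqknfddd" (len 8), cursors c4@1 c1@8 c2@8 c3@8, authorship .....123

Answer: 8 8 8 1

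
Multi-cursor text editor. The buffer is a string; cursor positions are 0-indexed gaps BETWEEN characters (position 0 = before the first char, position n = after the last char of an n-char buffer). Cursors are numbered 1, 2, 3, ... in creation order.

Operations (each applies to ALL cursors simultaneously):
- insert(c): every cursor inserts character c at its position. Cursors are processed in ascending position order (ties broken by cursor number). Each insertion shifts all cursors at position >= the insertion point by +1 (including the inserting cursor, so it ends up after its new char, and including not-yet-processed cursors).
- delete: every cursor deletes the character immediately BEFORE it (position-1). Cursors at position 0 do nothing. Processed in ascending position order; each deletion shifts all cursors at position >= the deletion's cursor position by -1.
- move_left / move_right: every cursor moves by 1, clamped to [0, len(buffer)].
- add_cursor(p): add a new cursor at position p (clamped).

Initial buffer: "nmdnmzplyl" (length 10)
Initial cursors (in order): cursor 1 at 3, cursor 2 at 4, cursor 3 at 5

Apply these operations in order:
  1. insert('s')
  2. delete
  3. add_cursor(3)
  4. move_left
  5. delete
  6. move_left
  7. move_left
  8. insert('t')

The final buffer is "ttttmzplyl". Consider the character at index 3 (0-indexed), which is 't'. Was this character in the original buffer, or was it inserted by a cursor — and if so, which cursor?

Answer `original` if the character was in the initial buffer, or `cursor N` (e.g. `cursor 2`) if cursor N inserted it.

After op 1 (insert('s')): buffer="nmdsnsmszplyl" (len 13), cursors c1@4 c2@6 c3@8, authorship ...1.2.3.....
After op 2 (delete): buffer="nmdnmzplyl" (len 10), cursors c1@3 c2@4 c3@5, authorship ..........
After op 3 (add_cursor(3)): buffer="nmdnmzplyl" (len 10), cursors c1@3 c4@3 c2@4 c3@5, authorship ..........
After op 4 (move_left): buffer="nmdnmzplyl" (len 10), cursors c1@2 c4@2 c2@3 c3@4, authorship ..........
After op 5 (delete): buffer="mzplyl" (len 6), cursors c1@0 c2@0 c3@0 c4@0, authorship ......
After op 6 (move_left): buffer="mzplyl" (len 6), cursors c1@0 c2@0 c3@0 c4@0, authorship ......
After op 7 (move_left): buffer="mzplyl" (len 6), cursors c1@0 c2@0 c3@0 c4@0, authorship ......
After op 8 (insert('t')): buffer="ttttmzplyl" (len 10), cursors c1@4 c2@4 c3@4 c4@4, authorship 1234......
Authorship (.=original, N=cursor N): 1 2 3 4 . . . . . .
Index 3: author = 4

Answer: cursor 4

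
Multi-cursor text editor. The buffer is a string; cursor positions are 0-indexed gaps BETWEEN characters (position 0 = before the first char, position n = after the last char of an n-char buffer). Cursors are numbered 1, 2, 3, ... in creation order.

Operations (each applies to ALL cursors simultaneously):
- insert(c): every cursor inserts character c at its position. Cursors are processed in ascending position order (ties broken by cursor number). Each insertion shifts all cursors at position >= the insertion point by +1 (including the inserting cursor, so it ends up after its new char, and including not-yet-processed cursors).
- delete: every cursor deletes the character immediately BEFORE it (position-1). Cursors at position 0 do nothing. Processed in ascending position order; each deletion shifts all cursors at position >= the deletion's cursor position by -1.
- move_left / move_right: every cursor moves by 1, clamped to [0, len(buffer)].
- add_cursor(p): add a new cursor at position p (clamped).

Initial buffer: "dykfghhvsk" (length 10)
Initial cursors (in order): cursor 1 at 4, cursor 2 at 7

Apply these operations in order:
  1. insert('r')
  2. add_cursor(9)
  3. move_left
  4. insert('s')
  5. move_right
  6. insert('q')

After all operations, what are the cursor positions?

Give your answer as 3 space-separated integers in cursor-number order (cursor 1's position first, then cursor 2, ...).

Answer: 7 15 15

Derivation:
After op 1 (insert('r')): buffer="dykfrghhrvsk" (len 12), cursors c1@5 c2@9, authorship ....1...2...
After op 2 (add_cursor(9)): buffer="dykfrghhrvsk" (len 12), cursors c1@5 c2@9 c3@9, authorship ....1...2...
After op 3 (move_left): buffer="dykfrghhrvsk" (len 12), cursors c1@4 c2@8 c3@8, authorship ....1...2...
After op 4 (insert('s')): buffer="dykfsrghhssrvsk" (len 15), cursors c1@5 c2@11 c3@11, authorship ....11...232...
After op 5 (move_right): buffer="dykfsrghhssrvsk" (len 15), cursors c1@6 c2@12 c3@12, authorship ....11...232...
After op 6 (insert('q')): buffer="dykfsrqghhssrqqvsk" (len 18), cursors c1@7 c2@15 c3@15, authorship ....111...23223...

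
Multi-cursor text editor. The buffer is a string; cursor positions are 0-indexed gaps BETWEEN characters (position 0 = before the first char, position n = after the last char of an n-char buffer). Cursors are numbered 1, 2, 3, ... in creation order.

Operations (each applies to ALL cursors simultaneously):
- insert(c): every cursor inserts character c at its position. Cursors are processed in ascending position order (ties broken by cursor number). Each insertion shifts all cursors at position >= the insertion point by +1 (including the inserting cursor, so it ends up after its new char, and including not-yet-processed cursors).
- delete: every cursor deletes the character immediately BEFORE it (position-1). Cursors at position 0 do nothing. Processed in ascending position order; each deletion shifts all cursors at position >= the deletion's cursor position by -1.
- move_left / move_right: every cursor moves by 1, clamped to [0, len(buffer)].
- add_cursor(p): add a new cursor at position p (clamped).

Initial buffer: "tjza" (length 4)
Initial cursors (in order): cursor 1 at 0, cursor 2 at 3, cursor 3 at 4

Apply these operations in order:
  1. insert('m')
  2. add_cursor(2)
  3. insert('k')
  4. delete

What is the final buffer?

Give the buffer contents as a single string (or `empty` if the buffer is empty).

Answer: mtjzmam

Derivation:
After op 1 (insert('m')): buffer="mtjzmam" (len 7), cursors c1@1 c2@5 c3@7, authorship 1...2.3
After op 2 (add_cursor(2)): buffer="mtjzmam" (len 7), cursors c1@1 c4@2 c2@5 c3@7, authorship 1...2.3
After op 3 (insert('k')): buffer="mktkjzmkamk" (len 11), cursors c1@2 c4@4 c2@8 c3@11, authorship 11.4..22.33
After op 4 (delete): buffer="mtjzmam" (len 7), cursors c1@1 c4@2 c2@5 c3@7, authorship 1...2.3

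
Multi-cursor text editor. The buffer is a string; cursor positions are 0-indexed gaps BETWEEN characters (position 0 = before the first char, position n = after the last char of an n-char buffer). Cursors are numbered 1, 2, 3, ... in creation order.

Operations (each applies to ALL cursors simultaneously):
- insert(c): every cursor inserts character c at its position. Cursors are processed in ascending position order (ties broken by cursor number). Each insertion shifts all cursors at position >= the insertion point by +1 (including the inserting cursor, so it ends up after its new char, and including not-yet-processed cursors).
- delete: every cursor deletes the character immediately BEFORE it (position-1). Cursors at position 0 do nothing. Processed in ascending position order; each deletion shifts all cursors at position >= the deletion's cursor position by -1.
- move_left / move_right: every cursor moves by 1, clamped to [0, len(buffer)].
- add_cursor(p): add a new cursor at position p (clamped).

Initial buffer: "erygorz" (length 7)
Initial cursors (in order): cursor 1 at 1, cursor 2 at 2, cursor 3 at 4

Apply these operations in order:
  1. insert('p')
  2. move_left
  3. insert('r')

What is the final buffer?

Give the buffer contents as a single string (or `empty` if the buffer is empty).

Answer: erprrpygrporz

Derivation:
After op 1 (insert('p')): buffer="eprpygporz" (len 10), cursors c1@2 c2@4 c3@7, authorship .1.2..3...
After op 2 (move_left): buffer="eprpygporz" (len 10), cursors c1@1 c2@3 c3@6, authorship .1.2..3...
After op 3 (insert('r')): buffer="erprrpygrporz" (len 13), cursors c1@2 c2@5 c3@9, authorship .11.22..33...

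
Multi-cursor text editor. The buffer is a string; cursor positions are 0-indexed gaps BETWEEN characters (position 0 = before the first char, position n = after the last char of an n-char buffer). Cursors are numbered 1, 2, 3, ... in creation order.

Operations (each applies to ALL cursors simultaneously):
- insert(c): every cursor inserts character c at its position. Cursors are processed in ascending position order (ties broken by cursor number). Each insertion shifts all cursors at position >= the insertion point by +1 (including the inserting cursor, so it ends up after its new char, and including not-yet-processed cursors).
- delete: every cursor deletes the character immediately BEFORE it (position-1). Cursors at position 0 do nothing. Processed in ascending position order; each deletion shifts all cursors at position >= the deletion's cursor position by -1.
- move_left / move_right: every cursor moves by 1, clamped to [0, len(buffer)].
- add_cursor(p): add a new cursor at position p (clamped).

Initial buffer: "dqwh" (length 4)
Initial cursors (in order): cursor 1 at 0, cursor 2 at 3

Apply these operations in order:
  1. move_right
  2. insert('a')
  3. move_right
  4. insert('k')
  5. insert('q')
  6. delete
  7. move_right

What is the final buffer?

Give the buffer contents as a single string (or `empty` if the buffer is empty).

After op 1 (move_right): buffer="dqwh" (len 4), cursors c1@1 c2@4, authorship ....
After op 2 (insert('a')): buffer="daqwha" (len 6), cursors c1@2 c2@6, authorship .1...2
After op 3 (move_right): buffer="daqwha" (len 6), cursors c1@3 c2@6, authorship .1...2
After op 4 (insert('k')): buffer="daqkwhak" (len 8), cursors c1@4 c2@8, authorship .1.1..22
After op 5 (insert('q')): buffer="daqkqwhakq" (len 10), cursors c1@5 c2@10, authorship .1.11..222
After op 6 (delete): buffer="daqkwhak" (len 8), cursors c1@4 c2@8, authorship .1.1..22
After op 7 (move_right): buffer="daqkwhak" (len 8), cursors c1@5 c2@8, authorship .1.1..22

Answer: daqkwhak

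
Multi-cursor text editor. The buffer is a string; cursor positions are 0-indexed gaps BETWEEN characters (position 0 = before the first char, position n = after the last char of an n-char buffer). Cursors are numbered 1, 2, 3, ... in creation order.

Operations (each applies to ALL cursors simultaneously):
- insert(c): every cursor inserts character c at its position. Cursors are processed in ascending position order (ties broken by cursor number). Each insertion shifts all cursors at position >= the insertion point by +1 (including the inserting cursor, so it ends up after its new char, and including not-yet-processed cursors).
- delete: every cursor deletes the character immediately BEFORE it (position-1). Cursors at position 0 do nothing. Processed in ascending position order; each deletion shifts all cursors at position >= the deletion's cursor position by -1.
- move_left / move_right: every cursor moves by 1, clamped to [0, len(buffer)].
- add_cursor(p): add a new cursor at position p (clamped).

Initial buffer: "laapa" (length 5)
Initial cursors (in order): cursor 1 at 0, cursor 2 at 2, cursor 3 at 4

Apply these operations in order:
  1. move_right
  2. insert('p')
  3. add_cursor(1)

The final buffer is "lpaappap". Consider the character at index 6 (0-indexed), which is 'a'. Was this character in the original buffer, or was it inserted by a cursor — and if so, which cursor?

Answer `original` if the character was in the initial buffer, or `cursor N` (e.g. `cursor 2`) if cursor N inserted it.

After op 1 (move_right): buffer="laapa" (len 5), cursors c1@1 c2@3 c3@5, authorship .....
After op 2 (insert('p')): buffer="lpaappap" (len 8), cursors c1@2 c2@5 c3@8, authorship .1..2..3
After op 3 (add_cursor(1)): buffer="lpaappap" (len 8), cursors c4@1 c1@2 c2@5 c3@8, authorship .1..2..3
Authorship (.=original, N=cursor N): . 1 . . 2 . . 3
Index 6: author = original

Answer: original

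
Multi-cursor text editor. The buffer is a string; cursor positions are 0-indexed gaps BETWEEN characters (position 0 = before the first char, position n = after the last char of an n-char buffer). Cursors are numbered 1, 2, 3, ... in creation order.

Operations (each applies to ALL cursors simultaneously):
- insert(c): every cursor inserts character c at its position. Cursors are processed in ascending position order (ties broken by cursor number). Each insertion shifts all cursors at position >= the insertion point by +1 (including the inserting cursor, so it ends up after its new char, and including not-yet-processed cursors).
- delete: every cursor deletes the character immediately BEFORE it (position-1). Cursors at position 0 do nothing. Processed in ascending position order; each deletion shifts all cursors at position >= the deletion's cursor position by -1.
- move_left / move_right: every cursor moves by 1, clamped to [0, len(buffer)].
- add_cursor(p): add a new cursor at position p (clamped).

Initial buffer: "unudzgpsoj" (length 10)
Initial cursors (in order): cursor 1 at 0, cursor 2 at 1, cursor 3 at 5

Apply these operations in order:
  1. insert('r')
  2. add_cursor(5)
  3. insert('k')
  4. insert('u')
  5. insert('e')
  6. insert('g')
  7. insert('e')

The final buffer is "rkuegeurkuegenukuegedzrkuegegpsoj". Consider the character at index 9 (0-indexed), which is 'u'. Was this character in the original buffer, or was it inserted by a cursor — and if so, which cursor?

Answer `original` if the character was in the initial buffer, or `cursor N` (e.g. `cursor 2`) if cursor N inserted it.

After op 1 (insert('r')): buffer="rurnudzrgpsoj" (len 13), cursors c1@1 c2@3 c3@8, authorship 1.2....3.....
After op 2 (add_cursor(5)): buffer="rurnudzrgpsoj" (len 13), cursors c1@1 c2@3 c4@5 c3@8, authorship 1.2....3.....
After op 3 (insert('k')): buffer="rkurknukdzrkgpsoj" (len 17), cursors c1@2 c2@5 c4@8 c3@12, authorship 11.22..4..33.....
After op 4 (insert('u')): buffer="rkuurkunukudzrkugpsoj" (len 21), cursors c1@3 c2@7 c4@11 c3@16, authorship 111.222..44..333.....
After op 5 (insert('e')): buffer="rkueurkuenukuedzrkuegpsoj" (len 25), cursors c1@4 c2@9 c4@14 c3@20, authorship 1111.2222..444..3333.....
After op 6 (insert('g')): buffer="rkuegurkuegnukuegdzrkueggpsoj" (len 29), cursors c1@5 c2@11 c4@17 c3@24, authorship 11111.22222..4444..33333.....
After op 7 (insert('e')): buffer="rkuegeurkuegenukuegedzrkuegegpsoj" (len 33), cursors c1@6 c2@13 c4@20 c3@28, authorship 111111.222222..44444..333333.....
Authorship (.=original, N=cursor N): 1 1 1 1 1 1 . 2 2 2 2 2 2 . . 4 4 4 4 4 . . 3 3 3 3 3 3 . . . . .
Index 9: author = 2

Answer: cursor 2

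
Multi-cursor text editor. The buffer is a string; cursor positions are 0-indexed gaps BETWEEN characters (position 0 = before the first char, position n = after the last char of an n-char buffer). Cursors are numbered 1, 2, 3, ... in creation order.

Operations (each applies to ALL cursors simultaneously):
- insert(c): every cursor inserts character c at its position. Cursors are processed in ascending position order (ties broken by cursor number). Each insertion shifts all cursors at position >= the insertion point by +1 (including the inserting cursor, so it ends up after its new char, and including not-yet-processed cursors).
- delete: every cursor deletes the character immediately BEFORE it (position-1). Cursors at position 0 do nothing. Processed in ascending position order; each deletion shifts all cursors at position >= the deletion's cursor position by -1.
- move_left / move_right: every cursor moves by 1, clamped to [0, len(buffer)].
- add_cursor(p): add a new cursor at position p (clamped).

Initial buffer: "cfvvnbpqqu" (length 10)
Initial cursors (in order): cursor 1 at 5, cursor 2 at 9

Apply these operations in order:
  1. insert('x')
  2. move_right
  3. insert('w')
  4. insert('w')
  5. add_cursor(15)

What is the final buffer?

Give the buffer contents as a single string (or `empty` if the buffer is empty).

Answer: cfvvnxbwwpqqxuww

Derivation:
After op 1 (insert('x')): buffer="cfvvnxbpqqxu" (len 12), cursors c1@6 c2@11, authorship .....1....2.
After op 2 (move_right): buffer="cfvvnxbpqqxu" (len 12), cursors c1@7 c2@12, authorship .....1....2.
After op 3 (insert('w')): buffer="cfvvnxbwpqqxuw" (len 14), cursors c1@8 c2@14, authorship .....1.1...2.2
After op 4 (insert('w')): buffer="cfvvnxbwwpqqxuww" (len 16), cursors c1@9 c2@16, authorship .....1.11...2.22
After op 5 (add_cursor(15)): buffer="cfvvnxbwwpqqxuww" (len 16), cursors c1@9 c3@15 c2@16, authorship .....1.11...2.22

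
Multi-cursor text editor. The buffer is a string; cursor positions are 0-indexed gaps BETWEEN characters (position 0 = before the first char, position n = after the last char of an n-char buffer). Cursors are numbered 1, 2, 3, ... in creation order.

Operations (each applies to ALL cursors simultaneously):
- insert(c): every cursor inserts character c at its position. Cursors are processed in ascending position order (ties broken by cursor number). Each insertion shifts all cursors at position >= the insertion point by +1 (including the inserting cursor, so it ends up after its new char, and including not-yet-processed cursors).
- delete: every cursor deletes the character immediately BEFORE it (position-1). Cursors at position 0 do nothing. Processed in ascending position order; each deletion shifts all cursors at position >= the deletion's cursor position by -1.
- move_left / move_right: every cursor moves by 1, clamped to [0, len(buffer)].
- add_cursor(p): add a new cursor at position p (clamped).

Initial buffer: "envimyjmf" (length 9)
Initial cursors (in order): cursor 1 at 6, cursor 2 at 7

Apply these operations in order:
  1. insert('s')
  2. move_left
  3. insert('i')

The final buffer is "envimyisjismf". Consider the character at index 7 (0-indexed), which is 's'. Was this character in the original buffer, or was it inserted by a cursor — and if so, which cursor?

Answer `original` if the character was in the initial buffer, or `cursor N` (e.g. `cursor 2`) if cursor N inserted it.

Answer: cursor 1

Derivation:
After op 1 (insert('s')): buffer="envimysjsmf" (len 11), cursors c1@7 c2@9, authorship ......1.2..
After op 2 (move_left): buffer="envimysjsmf" (len 11), cursors c1@6 c2@8, authorship ......1.2..
After op 3 (insert('i')): buffer="envimyisjismf" (len 13), cursors c1@7 c2@10, authorship ......11.22..
Authorship (.=original, N=cursor N): . . . . . . 1 1 . 2 2 . .
Index 7: author = 1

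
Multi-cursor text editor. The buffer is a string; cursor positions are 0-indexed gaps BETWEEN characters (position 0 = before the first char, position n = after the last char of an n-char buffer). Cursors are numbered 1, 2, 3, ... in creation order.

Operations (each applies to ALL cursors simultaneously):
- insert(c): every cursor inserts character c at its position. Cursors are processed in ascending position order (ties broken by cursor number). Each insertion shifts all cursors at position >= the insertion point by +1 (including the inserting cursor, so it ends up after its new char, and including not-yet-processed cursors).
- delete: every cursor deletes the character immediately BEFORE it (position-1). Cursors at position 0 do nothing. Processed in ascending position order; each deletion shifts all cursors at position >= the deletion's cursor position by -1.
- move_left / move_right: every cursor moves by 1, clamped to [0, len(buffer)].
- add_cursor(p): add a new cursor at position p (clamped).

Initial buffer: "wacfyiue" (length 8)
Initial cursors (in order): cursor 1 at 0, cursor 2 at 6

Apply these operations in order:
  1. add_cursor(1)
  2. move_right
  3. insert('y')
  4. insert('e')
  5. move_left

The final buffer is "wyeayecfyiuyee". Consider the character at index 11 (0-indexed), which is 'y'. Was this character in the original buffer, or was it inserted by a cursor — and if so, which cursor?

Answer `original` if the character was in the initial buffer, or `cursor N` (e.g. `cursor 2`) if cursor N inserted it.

Answer: cursor 2

Derivation:
After op 1 (add_cursor(1)): buffer="wacfyiue" (len 8), cursors c1@0 c3@1 c2@6, authorship ........
After op 2 (move_right): buffer="wacfyiue" (len 8), cursors c1@1 c3@2 c2@7, authorship ........
After op 3 (insert('y')): buffer="wyaycfyiuye" (len 11), cursors c1@2 c3@4 c2@10, authorship .1.3.....2.
After op 4 (insert('e')): buffer="wyeayecfyiuyee" (len 14), cursors c1@3 c3@6 c2@13, authorship .11.33.....22.
After op 5 (move_left): buffer="wyeayecfyiuyee" (len 14), cursors c1@2 c3@5 c2@12, authorship .11.33.....22.
Authorship (.=original, N=cursor N): . 1 1 . 3 3 . . . . . 2 2 .
Index 11: author = 2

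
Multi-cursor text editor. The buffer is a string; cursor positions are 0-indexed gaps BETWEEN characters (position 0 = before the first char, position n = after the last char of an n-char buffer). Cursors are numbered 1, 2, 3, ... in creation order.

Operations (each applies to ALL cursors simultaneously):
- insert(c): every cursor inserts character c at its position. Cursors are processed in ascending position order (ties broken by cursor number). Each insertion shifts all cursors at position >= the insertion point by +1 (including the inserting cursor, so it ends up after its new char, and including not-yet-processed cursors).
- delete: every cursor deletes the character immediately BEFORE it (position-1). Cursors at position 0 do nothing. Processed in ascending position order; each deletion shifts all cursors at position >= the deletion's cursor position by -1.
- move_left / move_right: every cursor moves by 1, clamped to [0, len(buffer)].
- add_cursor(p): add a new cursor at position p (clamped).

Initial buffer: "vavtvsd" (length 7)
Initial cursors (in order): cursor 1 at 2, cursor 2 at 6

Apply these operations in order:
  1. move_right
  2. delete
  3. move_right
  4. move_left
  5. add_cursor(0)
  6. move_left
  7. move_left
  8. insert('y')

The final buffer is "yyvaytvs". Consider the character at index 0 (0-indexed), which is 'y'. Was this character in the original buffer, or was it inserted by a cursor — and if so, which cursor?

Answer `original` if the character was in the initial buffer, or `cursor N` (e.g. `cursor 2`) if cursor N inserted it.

After op 1 (move_right): buffer="vavtvsd" (len 7), cursors c1@3 c2@7, authorship .......
After op 2 (delete): buffer="vatvs" (len 5), cursors c1@2 c2@5, authorship .....
After op 3 (move_right): buffer="vatvs" (len 5), cursors c1@3 c2@5, authorship .....
After op 4 (move_left): buffer="vatvs" (len 5), cursors c1@2 c2@4, authorship .....
After op 5 (add_cursor(0)): buffer="vatvs" (len 5), cursors c3@0 c1@2 c2@4, authorship .....
After op 6 (move_left): buffer="vatvs" (len 5), cursors c3@0 c1@1 c2@3, authorship .....
After op 7 (move_left): buffer="vatvs" (len 5), cursors c1@0 c3@0 c2@2, authorship .....
After op 8 (insert('y')): buffer="yyvaytvs" (len 8), cursors c1@2 c3@2 c2@5, authorship 13..2...
Authorship (.=original, N=cursor N): 1 3 . . 2 . . .
Index 0: author = 1

Answer: cursor 1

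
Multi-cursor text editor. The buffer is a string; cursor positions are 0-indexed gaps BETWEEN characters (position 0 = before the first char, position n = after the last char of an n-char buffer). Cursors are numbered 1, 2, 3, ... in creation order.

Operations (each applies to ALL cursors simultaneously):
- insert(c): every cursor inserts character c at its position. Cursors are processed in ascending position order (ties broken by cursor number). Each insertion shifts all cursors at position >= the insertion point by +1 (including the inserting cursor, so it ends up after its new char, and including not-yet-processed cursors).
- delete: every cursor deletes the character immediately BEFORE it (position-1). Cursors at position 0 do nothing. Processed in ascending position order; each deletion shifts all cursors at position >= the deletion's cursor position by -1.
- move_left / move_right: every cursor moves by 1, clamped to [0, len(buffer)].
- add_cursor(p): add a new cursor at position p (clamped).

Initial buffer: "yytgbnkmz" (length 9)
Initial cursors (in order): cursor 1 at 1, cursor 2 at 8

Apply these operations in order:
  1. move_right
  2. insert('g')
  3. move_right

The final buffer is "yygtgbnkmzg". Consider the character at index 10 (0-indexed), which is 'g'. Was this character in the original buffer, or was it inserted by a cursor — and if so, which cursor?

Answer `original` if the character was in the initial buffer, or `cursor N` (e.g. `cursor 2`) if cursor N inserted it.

After op 1 (move_right): buffer="yytgbnkmz" (len 9), cursors c1@2 c2@9, authorship .........
After op 2 (insert('g')): buffer="yygtgbnkmzg" (len 11), cursors c1@3 c2@11, authorship ..1.......2
After op 3 (move_right): buffer="yygtgbnkmzg" (len 11), cursors c1@4 c2@11, authorship ..1.......2
Authorship (.=original, N=cursor N): . . 1 . . . . . . . 2
Index 10: author = 2

Answer: cursor 2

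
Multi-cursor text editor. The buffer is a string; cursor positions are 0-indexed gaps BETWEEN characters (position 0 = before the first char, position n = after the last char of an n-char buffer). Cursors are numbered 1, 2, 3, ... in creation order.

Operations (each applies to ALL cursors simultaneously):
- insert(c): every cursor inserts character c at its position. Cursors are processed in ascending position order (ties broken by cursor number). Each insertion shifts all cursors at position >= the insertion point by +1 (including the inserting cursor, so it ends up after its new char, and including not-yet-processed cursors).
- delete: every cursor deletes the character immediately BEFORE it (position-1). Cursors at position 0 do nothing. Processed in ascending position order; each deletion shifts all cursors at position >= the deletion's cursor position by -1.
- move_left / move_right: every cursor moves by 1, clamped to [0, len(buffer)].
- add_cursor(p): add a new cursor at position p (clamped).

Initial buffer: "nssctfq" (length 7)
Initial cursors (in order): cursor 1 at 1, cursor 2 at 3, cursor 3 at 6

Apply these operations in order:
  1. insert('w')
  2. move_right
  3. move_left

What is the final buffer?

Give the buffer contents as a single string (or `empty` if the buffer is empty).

Answer: nwsswctfwq

Derivation:
After op 1 (insert('w')): buffer="nwsswctfwq" (len 10), cursors c1@2 c2@5 c3@9, authorship .1..2...3.
After op 2 (move_right): buffer="nwsswctfwq" (len 10), cursors c1@3 c2@6 c3@10, authorship .1..2...3.
After op 3 (move_left): buffer="nwsswctfwq" (len 10), cursors c1@2 c2@5 c3@9, authorship .1..2...3.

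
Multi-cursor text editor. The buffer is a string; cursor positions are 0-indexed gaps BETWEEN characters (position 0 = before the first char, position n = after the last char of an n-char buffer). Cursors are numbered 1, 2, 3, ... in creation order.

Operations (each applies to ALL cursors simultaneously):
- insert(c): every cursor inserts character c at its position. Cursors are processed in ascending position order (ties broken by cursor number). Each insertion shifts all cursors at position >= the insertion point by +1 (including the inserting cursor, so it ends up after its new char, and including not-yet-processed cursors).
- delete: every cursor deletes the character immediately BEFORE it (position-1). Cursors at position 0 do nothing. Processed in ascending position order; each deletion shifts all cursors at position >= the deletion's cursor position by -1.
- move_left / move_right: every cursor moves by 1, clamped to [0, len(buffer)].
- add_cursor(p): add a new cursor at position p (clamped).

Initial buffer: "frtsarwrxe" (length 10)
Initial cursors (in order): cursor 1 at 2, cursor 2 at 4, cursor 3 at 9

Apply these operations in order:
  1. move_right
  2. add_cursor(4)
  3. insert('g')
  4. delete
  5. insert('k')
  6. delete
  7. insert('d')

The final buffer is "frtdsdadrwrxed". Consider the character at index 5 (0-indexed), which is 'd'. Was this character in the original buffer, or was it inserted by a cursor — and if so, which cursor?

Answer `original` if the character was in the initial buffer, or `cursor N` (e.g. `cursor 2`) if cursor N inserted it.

Answer: cursor 4

Derivation:
After op 1 (move_right): buffer="frtsarwrxe" (len 10), cursors c1@3 c2@5 c3@10, authorship ..........
After op 2 (add_cursor(4)): buffer="frtsarwrxe" (len 10), cursors c1@3 c4@4 c2@5 c3@10, authorship ..........
After op 3 (insert('g')): buffer="frtgsgagrwrxeg" (len 14), cursors c1@4 c4@6 c2@8 c3@14, authorship ...1.4.2.....3
After op 4 (delete): buffer="frtsarwrxe" (len 10), cursors c1@3 c4@4 c2@5 c3@10, authorship ..........
After op 5 (insert('k')): buffer="frtkskakrwrxek" (len 14), cursors c1@4 c4@6 c2@8 c3@14, authorship ...1.4.2.....3
After op 6 (delete): buffer="frtsarwrxe" (len 10), cursors c1@3 c4@4 c2@5 c3@10, authorship ..........
After op 7 (insert('d')): buffer="frtdsdadrwrxed" (len 14), cursors c1@4 c4@6 c2@8 c3@14, authorship ...1.4.2.....3
Authorship (.=original, N=cursor N): . . . 1 . 4 . 2 . . . . . 3
Index 5: author = 4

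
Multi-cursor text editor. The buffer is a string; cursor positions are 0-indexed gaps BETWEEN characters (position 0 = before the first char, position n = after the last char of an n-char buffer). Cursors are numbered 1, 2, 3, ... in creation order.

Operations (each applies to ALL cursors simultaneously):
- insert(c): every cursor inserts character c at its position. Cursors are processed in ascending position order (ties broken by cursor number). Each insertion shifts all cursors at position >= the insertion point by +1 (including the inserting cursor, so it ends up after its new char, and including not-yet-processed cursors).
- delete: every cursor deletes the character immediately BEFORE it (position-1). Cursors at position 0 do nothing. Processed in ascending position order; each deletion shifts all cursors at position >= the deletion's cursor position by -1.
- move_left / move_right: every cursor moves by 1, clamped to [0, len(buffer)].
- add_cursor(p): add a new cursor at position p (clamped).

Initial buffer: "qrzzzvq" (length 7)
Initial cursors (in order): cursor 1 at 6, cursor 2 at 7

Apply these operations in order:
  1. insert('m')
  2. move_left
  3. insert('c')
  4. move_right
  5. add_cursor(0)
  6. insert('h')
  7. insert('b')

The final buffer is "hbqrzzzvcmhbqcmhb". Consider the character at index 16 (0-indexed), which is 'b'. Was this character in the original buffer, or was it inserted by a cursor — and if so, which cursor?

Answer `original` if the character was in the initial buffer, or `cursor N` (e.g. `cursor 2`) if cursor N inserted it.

Answer: cursor 2

Derivation:
After op 1 (insert('m')): buffer="qrzzzvmqm" (len 9), cursors c1@7 c2@9, authorship ......1.2
After op 2 (move_left): buffer="qrzzzvmqm" (len 9), cursors c1@6 c2@8, authorship ......1.2
After op 3 (insert('c')): buffer="qrzzzvcmqcm" (len 11), cursors c1@7 c2@10, authorship ......11.22
After op 4 (move_right): buffer="qrzzzvcmqcm" (len 11), cursors c1@8 c2@11, authorship ......11.22
After op 5 (add_cursor(0)): buffer="qrzzzvcmqcm" (len 11), cursors c3@0 c1@8 c2@11, authorship ......11.22
After op 6 (insert('h')): buffer="hqrzzzvcmhqcmh" (len 14), cursors c3@1 c1@10 c2@14, authorship 3......111.222
After op 7 (insert('b')): buffer="hbqrzzzvcmhbqcmhb" (len 17), cursors c3@2 c1@12 c2@17, authorship 33......1111.2222
Authorship (.=original, N=cursor N): 3 3 . . . . . . 1 1 1 1 . 2 2 2 2
Index 16: author = 2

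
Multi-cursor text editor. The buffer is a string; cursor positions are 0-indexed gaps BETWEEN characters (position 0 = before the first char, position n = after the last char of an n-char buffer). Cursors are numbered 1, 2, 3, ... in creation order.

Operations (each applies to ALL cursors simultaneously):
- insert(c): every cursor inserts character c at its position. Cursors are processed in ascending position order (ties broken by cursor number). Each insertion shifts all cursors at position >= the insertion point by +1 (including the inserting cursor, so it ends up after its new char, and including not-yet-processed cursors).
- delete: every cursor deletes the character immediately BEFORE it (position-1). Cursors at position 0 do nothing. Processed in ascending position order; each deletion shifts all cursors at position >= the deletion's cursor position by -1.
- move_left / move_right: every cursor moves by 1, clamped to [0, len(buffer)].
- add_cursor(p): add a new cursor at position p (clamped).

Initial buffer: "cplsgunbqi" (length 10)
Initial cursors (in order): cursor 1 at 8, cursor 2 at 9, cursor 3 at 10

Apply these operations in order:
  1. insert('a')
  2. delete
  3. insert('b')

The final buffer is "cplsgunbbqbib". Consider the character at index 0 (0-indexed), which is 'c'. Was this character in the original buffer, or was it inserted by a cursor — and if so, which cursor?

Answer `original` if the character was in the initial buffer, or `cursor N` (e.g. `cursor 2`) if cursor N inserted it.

Answer: original

Derivation:
After op 1 (insert('a')): buffer="cplsgunbaqaia" (len 13), cursors c1@9 c2@11 c3@13, authorship ........1.2.3
After op 2 (delete): buffer="cplsgunbqi" (len 10), cursors c1@8 c2@9 c3@10, authorship ..........
After op 3 (insert('b')): buffer="cplsgunbbqbib" (len 13), cursors c1@9 c2@11 c3@13, authorship ........1.2.3
Authorship (.=original, N=cursor N): . . . . . . . . 1 . 2 . 3
Index 0: author = original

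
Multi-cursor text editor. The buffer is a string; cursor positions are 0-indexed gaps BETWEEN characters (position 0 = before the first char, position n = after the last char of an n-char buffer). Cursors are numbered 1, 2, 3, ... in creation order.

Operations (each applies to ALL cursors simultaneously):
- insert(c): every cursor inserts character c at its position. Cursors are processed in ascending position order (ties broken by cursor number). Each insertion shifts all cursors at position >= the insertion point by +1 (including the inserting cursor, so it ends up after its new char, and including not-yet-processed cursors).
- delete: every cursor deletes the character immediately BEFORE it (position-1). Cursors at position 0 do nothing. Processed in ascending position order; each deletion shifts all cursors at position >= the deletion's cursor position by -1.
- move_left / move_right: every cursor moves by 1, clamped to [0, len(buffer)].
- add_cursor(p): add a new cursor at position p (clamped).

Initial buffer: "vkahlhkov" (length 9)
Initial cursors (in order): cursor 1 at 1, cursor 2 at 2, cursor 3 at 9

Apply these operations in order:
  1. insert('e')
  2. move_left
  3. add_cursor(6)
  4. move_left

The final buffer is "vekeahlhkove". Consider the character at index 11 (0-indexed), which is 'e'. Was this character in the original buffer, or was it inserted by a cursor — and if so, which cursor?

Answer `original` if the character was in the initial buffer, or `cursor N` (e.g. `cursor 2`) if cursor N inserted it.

After op 1 (insert('e')): buffer="vekeahlhkove" (len 12), cursors c1@2 c2@4 c3@12, authorship .1.2.......3
After op 2 (move_left): buffer="vekeahlhkove" (len 12), cursors c1@1 c2@3 c3@11, authorship .1.2.......3
After op 3 (add_cursor(6)): buffer="vekeahlhkove" (len 12), cursors c1@1 c2@3 c4@6 c3@11, authorship .1.2.......3
After op 4 (move_left): buffer="vekeahlhkove" (len 12), cursors c1@0 c2@2 c4@5 c3@10, authorship .1.2.......3
Authorship (.=original, N=cursor N): . 1 . 2 . . . . . . . 3
Index 11: author = 3

Answer: cursor 3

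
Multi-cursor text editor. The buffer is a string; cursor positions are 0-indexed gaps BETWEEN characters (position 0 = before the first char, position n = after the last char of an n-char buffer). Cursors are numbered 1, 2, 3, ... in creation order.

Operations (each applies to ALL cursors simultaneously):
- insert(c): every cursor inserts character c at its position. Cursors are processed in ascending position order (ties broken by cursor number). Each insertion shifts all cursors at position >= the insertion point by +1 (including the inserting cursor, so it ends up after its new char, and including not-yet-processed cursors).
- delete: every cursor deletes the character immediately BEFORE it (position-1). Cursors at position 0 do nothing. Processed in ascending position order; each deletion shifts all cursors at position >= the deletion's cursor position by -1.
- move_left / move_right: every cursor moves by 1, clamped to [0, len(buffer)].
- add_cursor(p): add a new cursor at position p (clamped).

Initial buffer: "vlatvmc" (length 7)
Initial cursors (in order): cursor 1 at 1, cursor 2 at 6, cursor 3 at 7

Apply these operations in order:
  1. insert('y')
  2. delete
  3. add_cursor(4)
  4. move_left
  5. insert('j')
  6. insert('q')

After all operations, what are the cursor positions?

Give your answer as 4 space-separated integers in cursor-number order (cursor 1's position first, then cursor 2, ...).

Answer: 2 11 14 7

Derivation:
After op 1 (insert('y')): buffer="vylatvmycy" (len 10), cursors c1@2 c2@8 c3@10, authorship .1.....2.3
After op 2 (delete): buffer="vlatvmc" (len 7), cursors c1@1 c2@6 c3@7, authorship .......
After op 3 (add_cursor(4)): buffer="vlatvmc" (len 7), cursors c1@1 c4@4 c2@6 c3@7, authorship .......
After op 4 (move_left): buffer="vlatvmc" (len 7), cursors c1@0 c4@3 c2@5 c3@6, authorship .......
After op 5 (insert('j')): buffer="jvlajtvjmjc" (len 11), cursors c1@1 c4@5 c2@8 c3@10, authorship 1...4..2.3.
After op 6 (insert('q')): buffer="jqvlajqtvjqmjqc" (len 15), cursors c1@2 c4@7 c2@11 c3@14, authorship 11...44..22.33.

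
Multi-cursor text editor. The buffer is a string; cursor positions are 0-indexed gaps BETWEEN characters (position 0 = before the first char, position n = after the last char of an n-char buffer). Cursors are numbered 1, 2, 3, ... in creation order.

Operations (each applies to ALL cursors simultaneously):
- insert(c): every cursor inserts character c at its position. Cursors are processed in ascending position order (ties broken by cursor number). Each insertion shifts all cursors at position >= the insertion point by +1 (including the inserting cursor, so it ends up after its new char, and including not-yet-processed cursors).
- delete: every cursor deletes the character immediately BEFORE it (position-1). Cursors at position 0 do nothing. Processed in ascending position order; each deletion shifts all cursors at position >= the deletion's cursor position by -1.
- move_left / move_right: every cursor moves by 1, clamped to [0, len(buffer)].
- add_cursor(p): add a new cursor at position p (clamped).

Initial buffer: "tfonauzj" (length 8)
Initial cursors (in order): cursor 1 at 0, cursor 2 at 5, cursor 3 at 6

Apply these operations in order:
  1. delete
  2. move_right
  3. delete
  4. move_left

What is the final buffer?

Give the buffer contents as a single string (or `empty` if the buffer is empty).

Answer: foj

Derivation:
After op 1 (delete): buffer="tfonzj" (len 6), cursors c1@0 c2@4 c3@4, authorship ......
After op 2 (move_right): buffer="tfonzj" (len 6), cursors c1@1 c2@5 c3@5, authorship ......
After op 3 (delete): buffer="foj" (len 3), cursors c1@0 c2@2 c3@2, authorship ...
After op 4 (move_left): buffer="foj" (len 3), cursors c1@0 c2@1 c3@1, authorship ...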